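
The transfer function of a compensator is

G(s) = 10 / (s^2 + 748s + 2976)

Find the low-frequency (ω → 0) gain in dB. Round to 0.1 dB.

-49.5 dB

G(0) = 10 / 2976 ≈ 0.0033602
20 log₁₀(0.0033602) ≈ -49.47 dB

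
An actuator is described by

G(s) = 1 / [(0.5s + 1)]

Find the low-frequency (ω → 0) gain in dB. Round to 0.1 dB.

G(0) = 1 · 1 / 1 = 1
20 log₁₀(1) ≈ 0.00 dB

0.0 dB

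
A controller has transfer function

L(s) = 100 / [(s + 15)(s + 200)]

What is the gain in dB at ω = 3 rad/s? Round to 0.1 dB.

-29.7 dB

At s = jω = j3:
pole (s+15): 15 + j3 → |·| = √(15²+3²) = √234 ≈ 15.297, ∠ = arctan(3/15) ≈ 11.31°
pole (s+200): 200 + j3 → |·| = √(200²+3²) = √40009 ≈ 200.02, ∠ = arctan(3/200) ≈ 0.86°
|L| = 100 / 3059.7 ≈ 0.032683
Gain = 20 log₁₀(0.032683) ≈ -29.71 dB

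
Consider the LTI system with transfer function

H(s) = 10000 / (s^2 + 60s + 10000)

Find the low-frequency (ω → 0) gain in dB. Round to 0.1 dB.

H(0) = 10000 / 10000 = 1
20 log₁₀(1) ≈ 0.00 dB

0.0 dB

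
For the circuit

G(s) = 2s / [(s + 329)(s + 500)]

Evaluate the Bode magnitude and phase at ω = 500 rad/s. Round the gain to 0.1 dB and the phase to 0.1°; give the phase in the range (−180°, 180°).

At s = jω = j500:
zero at origin: s = j500 → |·| = 500, ∠ = 90.00°
pole (s+329): 329 + j500 → |·| = √(329²+500²) = √358241 ≈ 598.53, ∠ = arctan(500/329) ≈ 56.66°
pole (s+500): 500 + j500 → |·| = √(500²+500²) = √500000 ≈ 707.11, ∠ = arctan(500/500) ≈ 45.00°
|G| = 2 · 500 / 4.2323e+05 ≈ 0.0023628
Gain = 20 log₁₀(0.0023628) ≈ -52.53 dB
∠G = 90.00° − 101.66° = -11.66°

-52.5 dB, -11.7°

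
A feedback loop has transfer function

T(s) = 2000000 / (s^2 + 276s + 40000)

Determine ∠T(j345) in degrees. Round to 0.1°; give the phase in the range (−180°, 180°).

At s = jω = j345:
quadratic: (j345)² + 276·j345 + 40000 = -79025 + j95220 → |·| ≈ 1.2374e+05, ∠ ≈ 129.69°
∠T = 0.00° − 129.69° = -129.69°

-129.7°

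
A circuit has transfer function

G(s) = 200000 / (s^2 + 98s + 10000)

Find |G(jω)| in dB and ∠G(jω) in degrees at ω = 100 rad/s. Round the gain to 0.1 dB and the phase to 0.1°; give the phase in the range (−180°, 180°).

At s = jω = j100:
quadratic: (j100)² + 98·j100 + 10000 = 0 + j9800 → |·| ≈ 9800, ∠ ≈ 90.00°
|G| = 200000 / 9800 ≈ 20.408
Gain = 20 log₁₀(20.408) ≈ 26.20 dB
∠G = 0.00° − 90.00° = -90.00°

26.2 dB, -90.0°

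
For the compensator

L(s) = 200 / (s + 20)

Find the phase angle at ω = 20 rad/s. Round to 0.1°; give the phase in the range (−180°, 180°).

Substitute s = j20:
Numerator: 200 = 200 + j0
Denominator: (j20) + 20 = 20 + j20
|N| = √(200² + 0²) ≈ 200, ∠N ≈ 0.00°
|D| = √(20² + 20²) ≈ 28.284, ∠D ≈ 45.00°
∠L = 0.00° − 45.00° = -45.00°

-45.0°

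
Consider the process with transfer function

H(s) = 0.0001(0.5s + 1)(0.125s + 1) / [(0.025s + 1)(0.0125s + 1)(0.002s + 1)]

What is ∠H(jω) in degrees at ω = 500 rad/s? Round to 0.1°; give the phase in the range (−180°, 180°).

-32.5°

At ω = 500 rad/s:
zero (1 + j500·0.5) = 1 + j250 → |·| ≈ 250, ∠ ≈ 89.77°
zero (1 + j500·0.125) = 1 + j62.5 → |·| ≈ 62.508, ∠ ≈ 89.08°
pole (1 + j500·0.025) = 1 + j12.5 → |·| ≈ 12.54, ∠ ≈ 85.43°
pole (1 + j500·0.0125) = 1 + j6.25 → |·| ≈ 6.3295, ∠ ≈ 80.91°
pole (1 + j500·0.002) = 1 + j1 → |·| ≈ 1.4142, ∠ ≈ 45.00°
∠H = (89.77° + 89.08°) − (85.43° + 80.91° + 45.00°) = -32.49°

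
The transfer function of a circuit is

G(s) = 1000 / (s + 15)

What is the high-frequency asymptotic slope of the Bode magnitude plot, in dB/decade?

Each pole contributes −20 dB/decade at high frequency; each zero contributes +20 dB/decade.
Net: 0 zero(s) − 1 pole(s) → -20 dB/decade.

-20 dB/decade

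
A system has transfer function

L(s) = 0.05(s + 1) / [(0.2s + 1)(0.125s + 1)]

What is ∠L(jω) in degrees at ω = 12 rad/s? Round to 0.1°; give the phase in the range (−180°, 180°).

-38.5°

At ω = 12 rad/s:
zero (1 + j12·1) = 1 + j12 → |·| ≈ 12.042, ∠ ≈ 85.24°
pole (1 + j12·0.2) = 1 + j2.4 → |·| ≈ 2.6, ∠ ≈ 67.38°
pole (1 + j12·0.125) = 1 + j1.5 → |·| ≈ 1.8028, ∠ ≈ 56.31°
∠L = (85.24°) − (67.38° + 56.31°) = -38.45°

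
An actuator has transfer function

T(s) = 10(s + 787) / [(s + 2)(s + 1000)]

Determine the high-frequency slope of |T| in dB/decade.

-20 dB/decade

Each pole contributes −20 dB/decade at high frequency; each zero contributes +20 dB/decade.
Net: 1 zero(s) − 2 pole(s) → -20 dB/decade.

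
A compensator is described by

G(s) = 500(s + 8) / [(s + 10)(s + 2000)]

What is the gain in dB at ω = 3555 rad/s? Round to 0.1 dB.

-18.2 dB

At s = jω = j3555:
zero (s+8): 8 + j3555 → |·| = √(8²+3555²) = √12638089 ≈ 3555, ∠ = arctan(3555/8) ≈ 89.87°
pole (s+10): 10 + j3555 → |·| = √(10²+3555²) = √12638125 ≈ 3555, ∠ = arctan(3555/10) ≈ 89.84°
pole (s+2000): 2000 + j3555 → |·| = √(2000²+3555²) = √16638025 ≈ 4079, ∠ = arctan(3555/2000) ≈ 60.64°
|G| = 500 · 3555 / 1.4501e+07 ≈ 0.12258
Gain = 20 log₁₀(0.12258) ≈ -18.23 dB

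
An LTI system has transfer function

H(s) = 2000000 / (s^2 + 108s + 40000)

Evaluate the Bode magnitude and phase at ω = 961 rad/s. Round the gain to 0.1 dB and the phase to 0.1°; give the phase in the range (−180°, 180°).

7.0 dB, -173.3°

At s = jω = j961:
quadratic: (j961)² + 108·j961 + 40000 = -883521 + j103788 → |·| ≈ 8.896e+05, ∠ ≈ 173.30°
|H| = 2000000 / 8.896e+05 ≈ 2.2482
Gain = 20 log₁₀(2.2482) ≈ 7.04 dB
∠H = 0.00° − 173.30° = -173.30°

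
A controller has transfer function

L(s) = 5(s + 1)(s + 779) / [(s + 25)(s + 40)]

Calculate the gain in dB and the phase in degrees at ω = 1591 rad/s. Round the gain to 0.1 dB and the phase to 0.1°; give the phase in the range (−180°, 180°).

At s = jω = j1591:
zero (s+1): 1 + j1591 → |·| = √(1²+1591²) = √2531282 ≈ 1591, ∠ = arctan(1591/1) ≈ 89.96°
zero (s+779): 779 + j1591 → |·| = √(779²+1591²) = √3138122 ≈ 1771.5, ∠ = arctan(1591/779) ≈ 63.91°
pole (s+25): 25 + j1591 → |·| = √(25²+1591²) = √2531906 ≈ 1591.2, ∠ = arctan(1591/25) ≈ 89.10°
pole (s+40): 40 + j1591 → |·| = √(40²+1591²) = √2532881 ≈ 1591.5, ∠ = arctan(1591/40) ≈ 88.56°
|L| = 5 · 2.8185e+06 / 2.5324e+06 ≈ 5.5649
Gain = 20 log₁₀(5.5649) ≈ 14.91 dB
∠L = 153.87° − 177.66° = -23.79°

14.9 dB, -23.8°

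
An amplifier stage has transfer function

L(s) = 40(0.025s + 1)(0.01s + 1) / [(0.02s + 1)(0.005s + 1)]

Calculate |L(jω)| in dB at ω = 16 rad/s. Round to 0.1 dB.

32.3 dB

At ω = 16 rad/s:
zero (1 + j16·0.025) = 1 + j0.4 → |·| ≈ 1.077, ∠ ≈ 21.80°
zero (1 + j16·0.01) = 1 + j0.16 → |·| ≈ 1.0127, ∠ ≈ 9.09°
pole (1 + j16·0.02) = 1 + j0.32 → |·| ≈ 1.05, ∠ ≈ 17.74°
pole (1 + j16·0.005) = 1 + j0.08 → |·| ≈ 1.0032, ∠ ≈ 4.57°
|L| = 40 · 1.077 · 1.0127 / (1.05 · 1.0032) ≈ 41.417
Gain = 20 log₁₀(41.417) ≈ 32.34 dB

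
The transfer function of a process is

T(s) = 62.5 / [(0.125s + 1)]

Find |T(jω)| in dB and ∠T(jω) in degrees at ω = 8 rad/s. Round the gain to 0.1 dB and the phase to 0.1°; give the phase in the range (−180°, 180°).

At ω = 8 rad/s:
pole (1 + j8·0.125) = 1 + j1 → |·| ≈ 1.4142, ∠ ≈ 45.00°
|T| = 62.5 · 1 / (1.4142) ≈ 44.195
Gain = 20 log₁₀(44.195) ≈ 32.91 dB
∠T = (0°) − (45.00°) = -45.00°

32.9 dB, -45.0°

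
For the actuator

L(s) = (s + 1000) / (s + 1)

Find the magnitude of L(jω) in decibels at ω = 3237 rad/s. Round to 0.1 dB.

0.4 dB

Substitute s = j3237:
Numerator: (j3237) + 1000 = 1000 + j3237
Denominator: (j3237) + 1 = 1 + j3237
|N| = √(1000² + 3237²) ≈ 3387.9, ∠N ≈ 72.83°
|D| = √(1² + 3237²) ≈ 3237, ∠D ≈ 89.98°
|L| = 3387.9 / 3237 ≈ 1.0466
Gain = 20 log₁₀(1.0466) ≈ 0.40 dB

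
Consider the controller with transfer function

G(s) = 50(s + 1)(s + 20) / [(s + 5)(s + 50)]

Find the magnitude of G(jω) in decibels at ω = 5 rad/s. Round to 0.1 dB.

23.4 dB

At s = jω = j5:
zero (s+1): 1 + j5 → |·| = √(1²+5²) = √26 ≈ 5.099, ∠ = arctan(5/1) ≈ 78.69°
zero (s+20): 20 + j5 → |·| = √(20²+5²) = √425 ≈ 20.616, ∠ = arctan(5/20) ≈ 14.04°
pole (s+5): 5 + j5 → |·| = √(5²+5²) = √50 ≈ 7.0711, ∠ = arctan(5/5) ≈ 45.00°
pole (s+50): 50 + j5 → |·| = √(50²+5²) = √2525 ≈ 50.249, ∠ = arctan(5/50) ≈ 5.71°
|G| = 50 · 105.12 / 355.32 ≈ 14.792
Gain = 20 log₁₀(14.792) ≈ 23.40 dB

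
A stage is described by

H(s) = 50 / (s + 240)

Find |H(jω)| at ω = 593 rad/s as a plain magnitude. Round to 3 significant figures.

0.0782

Substitute s = j593:
Numerator: 50 = 50 + j0
Denominator: (j593) + 240 = 240 + j593
|N| = √(50² + 0²) ≈ 50, ∠N ≈ 0.00°
|D| = √(240² + 593²) ≈ 639.73, ∠D ≈ 67.97°
|H| = 50 / 639.73 ≈ 0.078158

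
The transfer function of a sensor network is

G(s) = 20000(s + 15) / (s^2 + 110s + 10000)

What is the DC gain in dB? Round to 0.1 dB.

G(0) = 20000·15 / 10000 = 30
20 log₁₀(30) ≈ 29.54 dB

29.5 dB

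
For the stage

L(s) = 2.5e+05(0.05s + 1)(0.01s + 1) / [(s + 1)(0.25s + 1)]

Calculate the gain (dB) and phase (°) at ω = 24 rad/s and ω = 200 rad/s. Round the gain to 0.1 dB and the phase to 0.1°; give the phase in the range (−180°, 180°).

At ω = 24 rad/s:
zero (1 + j24·0.05) = 1 + j1.2 → |·| ≈ 1.562, ∠ ≈ 50.19°
zero (1 + j24·0.01) = 1 + j0.24 → |·| ≈ 1.0284, ∠ ≈ 13.50°
pole (1 + j24·1) = 1 + j24 → |·| ≈ 24.021, ∠ ≈ 87.61°
pole (1 + j24·0.25) = 1 + j6 → |·| ≈ 6.0828, ∠ ≈ 80.54°
|L| = 2.5e+05 · 1.562 · 1.0284 / (24.021 · 6.0828) ≈ 2748.5
Gain = 20 log₁₀(2748.5) ≈ 68.78 dB
∠L = (50.19° + 13.50°) − (87.61° + 80.54°) = -104.46°

At ω = 200 rad/s:
zero (1 + j200·0.05) = 1 + j10 → |·| ≈ 10.05, ∠ ≈ 84.29°
zero (1 + j200·0.01) = 1 + j2 → |·| ≈ 2.2361, ∠ ≈ 63.43°
pole (1 + j200·1) = 1 + j200 → |·| ≈ 200, ∠ ≈ 89.71°
pole (1 + j200·0.25) = 1 + j50 → |·| ≈ 50.01, ∠ ≈ 88.85°
|L| = 2.5e+05 · 10.05 · 2.2361 / (200 · 50.01) ≈ 561.71
Gain = 20 log₁₀(561.71) ≈ 54.99 dB
∠L = (84.29° + 63.43°) − (89.71° + 88.85°) = -30.84°

ω = 24: 68.8 dB, -104.5°; ω = 200: 55.0 dB, -30.8°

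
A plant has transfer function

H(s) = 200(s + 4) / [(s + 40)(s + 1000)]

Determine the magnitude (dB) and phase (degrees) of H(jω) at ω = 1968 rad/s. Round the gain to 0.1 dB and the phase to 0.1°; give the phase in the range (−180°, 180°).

-20.9 dB, -62.0°

At s = jω = j1968:
zero (s+4): 4 + j1968 → |·| = √(4²+1968²) = √3873040 ≈ 1968, ∠ = arctan(1968/4) ≈ 89.88°
pole (s+40): 40 + j1968 → |·| = √(40²+1968²) = √3874624 ≈ 1968.4, ∠ = arctan(1968/40) ≈ 88.84°
pole (s+1000): 1000 + j1968 → |·| = √(1000²+1968²) = √4873024 ≈ 2207.5, ∠ = arctan(1968/1000) ≈ 63.06°
|H| = 200 · 1968 / 4.3452e+06 ≈ 0.090583
Gain = 20 log₁₀(0.090583) ≈ -20.86 dB
∠H = 89.88° − 151.90° = -62.02°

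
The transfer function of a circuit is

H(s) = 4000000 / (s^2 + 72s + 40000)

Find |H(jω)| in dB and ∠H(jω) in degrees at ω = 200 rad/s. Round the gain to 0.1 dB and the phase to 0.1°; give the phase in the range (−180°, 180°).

At s = jω = j200:
quadratic: (j200)² + 72·j200 + 40000 = 0 + j14400 → |·| ≈ 14400, ∠ ≈ 90.00°
|H| = 4000000 / 14400 ≈ 277.78
Gain = 20 log₁₀(277.78) ≈ 48.87 dB
∠H = 0.00° − 90.00° = -90.00°

48.9 dB, -90.0°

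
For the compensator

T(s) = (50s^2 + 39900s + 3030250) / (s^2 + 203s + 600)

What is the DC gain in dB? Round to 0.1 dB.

74.1 dB

T(0) = 3030250 / 600 ≈ 5050.4
20 log₁₀(5050.4) ≈ 74.07 dB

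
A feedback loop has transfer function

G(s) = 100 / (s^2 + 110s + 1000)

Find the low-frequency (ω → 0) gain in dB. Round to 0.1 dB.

-20.0 dB

G(0) = 100 / 1000 = 0.1
20 log₁₀(0.1) ≈ -20.00 dB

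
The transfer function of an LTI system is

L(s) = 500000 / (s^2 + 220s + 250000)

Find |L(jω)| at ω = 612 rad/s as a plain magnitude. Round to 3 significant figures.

2.73

At s = jω = j612:
quadratic: (j612)² + 220·j612 + 250000 = -124544 + j134640 → |·| ≈ 1.8341e+05, ∠ ≈ 132.77°
|L| = 500000 / 1.8341e+05 ≈ 2.7261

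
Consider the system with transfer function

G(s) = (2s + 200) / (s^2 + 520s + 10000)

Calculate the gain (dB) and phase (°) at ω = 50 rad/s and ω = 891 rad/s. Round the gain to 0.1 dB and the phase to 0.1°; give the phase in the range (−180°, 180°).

Substitute s = j50:
Numerator: 2(j50) + 200 = 200 + j100
Denominator: (j50)^2 + 520(j50) + 10000 = 7500 + j26000
|N| = √(200² + 100²) ≈ 223.61, ∠N ≈ 26.57°
|D| = √(7500² + 26000²) ≈ 27060, ∠D ≈ 73.91°
|G| = 223.61 / 27060 ≈ 0.0082635
Gain = 20 log₁₀(0.0082635) ≈ -41.66 dB
∠G = 26.57° − 73.91° = -47.34°

Substitute s = j891:
Numerator: 2(j891) + 200 = 200 + j1782
Denominator: (j891)^2 + 520(j891) + 10000 = -783881 + j463320
|N| = √(200² + 1782²) ≈ 1793.2, ∠N ≈ 83.60°
|D| = √(783881² + 463320²) ≈ 9.1057e+05, ∠D ≈ 149.41°
|G| = 1793.2 / 9.1057e+05 ≈ 0.0019693
Gain = 20 log₁₀(0.0019693) ≈ -54.11 dB
∠G = 83.60° − 149.41° = -65.81°

ω = 50: -41.7 dB, -47.3°; ω = 891: -54.1 dB, -65.8°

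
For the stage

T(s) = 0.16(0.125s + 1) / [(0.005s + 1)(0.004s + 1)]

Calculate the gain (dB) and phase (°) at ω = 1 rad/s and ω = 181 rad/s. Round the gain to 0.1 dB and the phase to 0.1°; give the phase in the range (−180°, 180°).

ω = 1: -15.9 dB, 6.6°; ω = 181: 6.8 dB, 9.4°

At ω = 1 rad/s:
zero (1 + j1·0.125) = 1 + j0.125 → |·| ≈ 1.0078, ∠ ≈ 7.13°
pole (1 + j1·0.005) = 1 + j0.005 → |·| ≈ 1, ∠ ≈ 0.29°
pole (1 + j1·0.004) = 1 + j0.004 → |·| ≈ 1, ∠ ≈ 0.23°
|T| = 0.16 · 1.0078 / (1 · 1) ≈ 0.16125
Gain = 20 log₁₀(0.16125) ≈ -15.85 dB
∠T = (7.13°) − (0.29° + 0.23°) = 6.61°

At ω = 181 rad/s:
zero (1 + j181·0.125) = 1 + j22.625 → |·| ≈ 22.647, ∠ ≈ 87.47°
pole (1 + j181·0.005) = 1 + j0.905 → |·| ≈ 1.3487, ∠ ≈ 42.15°
pole (1 + j181·0.004) = 1 + j0.724 → |·| ≈ 1.2346, ∠ ≈ 35.90°
|T| = 0.16 · 22.647 / (1.3487 · 1.2346) ≈ 2.1762
Gain = 20 log₁₀(2.1762) ≈ 6.75 dB
∠T = (87.47°) − (42.15° + 35.90°) = 9.42°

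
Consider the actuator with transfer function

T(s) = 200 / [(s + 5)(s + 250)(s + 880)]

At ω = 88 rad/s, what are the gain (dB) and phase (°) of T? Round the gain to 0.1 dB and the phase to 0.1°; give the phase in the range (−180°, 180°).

-100.3 dB, -111.9°

At s = jω = j88:
pole (s+5): 5 + j88 → |·| = √(5²+88²) = √7769 ≈ 88.142, ∠ = arctan(88/5) ≈ 86.75°
pole (s+250): 250 + j88 → |·| = √(250²+88²) = √70244 ≈ 265.04, ∠ = arctan(88/250) ≈ 19.39°
pole (s+880): 880 + j88 → |·| = √(880²+88²) = √782144 ≈ 884.39, ∠ = arctan(88/880) ≈ 5.71°
|T| = 200 / 2.066e+07 ≈ 9.6805e-06
Gain = 20 log₁₀(9.6805e-06) ≈ -100.28 dB
∠T = 0.00° − 111.85° = -111.85°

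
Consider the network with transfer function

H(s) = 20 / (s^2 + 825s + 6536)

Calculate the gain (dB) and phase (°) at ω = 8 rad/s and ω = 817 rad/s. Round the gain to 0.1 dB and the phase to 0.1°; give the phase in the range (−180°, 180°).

Substitute s = j8:
Numerator: 20 = 20 + j0
Denominator: (j8)^2 + 825(j8) + 6536 = 6472 + j6600
|N| = √(20² + 0²) ≈ 20, ∠N ≈ 0.00°
|D| = √(6472² + 6600²) ≈ 9243.7, ∠D ≈ 45.56°
|H| = 20 / 9243.7 ≈ 0.0021636
Gain = 20 log₁₀(0.0021636) ≈ -53.30 dB
∠H = 0.00° − 45.56° = -45.56°

Substitute s = j817:
Numerator: 20 = 20 + j0
Denominator: (j817)^2 + 825(j817) + 6536 = -660953 + j674025
|N| = √(20² + 0²) ≈ 20, ∠N ≈ 0.00°
|D| = √(660953² + 674025²) ≈ 9.4402e+05, ∠D ≈ 134.44°
|H| = 20 / 9.4402e+05 ≈ 2.1186e-05
Gain = 20 log₁₀(2.1186e-05) ≈ -93.48 dB
∠H = 0.00° − 134.44° = -134.44°

ω = 8: -53.3 dB, -45.6°; ω = 817: -93.5 dB, -134.4°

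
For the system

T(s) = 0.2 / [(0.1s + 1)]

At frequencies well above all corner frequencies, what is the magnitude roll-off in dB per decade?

-20 dB/decade

Each pole contributes −20 dB/decade at high frequency; each zero contributes +20 dB/decade.
Net: 0 zero(s) − 1 pole(s) → -20 dB/decade.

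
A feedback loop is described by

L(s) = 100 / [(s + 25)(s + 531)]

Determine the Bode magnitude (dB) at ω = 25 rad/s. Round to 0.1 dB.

-45.5 dB

At s = jω = j25:
pole (s+25): 25 + j25 → |·| = √(25²+25²) = √1250 ≈ 35.355, ∠ = arctan(25/25) ≈ 45.00°
pole (s+531): 531 + j25 → |·| = √(531²+25²) = √282586 ≈ 531.59, ∠ = arctan(25/531) ≈ 2.70°
|L| = 100 / 18794 ≈ 0.0053208
Gain = 20 log₁₀(0.0053208) ≈ -45.48 dB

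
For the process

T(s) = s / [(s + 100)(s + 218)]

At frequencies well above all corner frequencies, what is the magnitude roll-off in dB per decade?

-20 dB/decade

Each pole contributes −20 dB/decade at high frequency; each zero contributes +20 dB/decade.
Net: 1 zero(s) − 2 pole(s) → -20 dB/decade.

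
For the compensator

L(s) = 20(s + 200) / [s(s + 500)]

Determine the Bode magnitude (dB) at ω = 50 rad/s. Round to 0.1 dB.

-15.7 dB

At s = jω = j50:
zero (s+200): 200 + j50 → |·| = √(200²+50²) = √42500 ≈ 206.16, ∠ = arctan(50/200) ≈ 14.04°
pole (s+500): 500 + j50 → |·| = √(500²+50²) = √252500 ≈ 502.49, ∠ = arctan(50/500) ≈ 5.71°
pole at origin: |s| = 50, ∠ = 90.00° (in denominator)
|L| = 20 · 206.16 / 25124 ≈ 0.16411
Gain = 20 log₁₀(0.16411) ≈ -15.70 dB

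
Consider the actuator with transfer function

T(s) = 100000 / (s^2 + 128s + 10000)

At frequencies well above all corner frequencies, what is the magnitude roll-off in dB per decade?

-40 dB/decade

Each pole contributes −20 dB/decade at high frequency; each zero contributes +20 dB/decade.
Net: 0 zero(s) − 2 pole(s) → -40 dB/decade.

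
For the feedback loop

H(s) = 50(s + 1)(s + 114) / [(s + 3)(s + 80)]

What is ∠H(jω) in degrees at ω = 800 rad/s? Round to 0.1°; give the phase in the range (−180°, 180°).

At s = jω = j800:
zero (s+1): 1 + j800 → |·| = √(1²+800²) = √640001 ≈ 800, ∠ = arctan(800/1) ≈ 89.93°
zero (s+114): 114 + j800 → |·| = √(114²+800²) = √652996 ≈ 808.08, ∠ = arctan(800/114) ≈ 81.89°
pole (s+3): 3 + j800 → |·| = √(3²+800²) = √640009 ≈ 800.01, ∠ = arctan(800/3) ≈ 89.79°
pole (s+80): 80 + j800 → |·| = √(80²+800²) = √646400 ≈ 803.99, ∠ = arctan(800/80) ≈ 84.29°
∠H = 171.82° − 174.08° = -2.26°

-2.3°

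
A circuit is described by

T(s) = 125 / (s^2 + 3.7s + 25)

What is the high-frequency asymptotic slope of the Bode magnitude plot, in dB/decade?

-40 dB/decade

Each pole contributes −20 dB/decade at high frequency; each zero contributes +20 dB/decade.
Net: 0 zero(s) − 2 pole(s) → -40 dB/decade.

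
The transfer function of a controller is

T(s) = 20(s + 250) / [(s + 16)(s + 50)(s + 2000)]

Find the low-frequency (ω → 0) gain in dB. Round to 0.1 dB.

T(0) = 20·250 / (16·50·2000) = 0.003125
20 log₁₀(0.003125) ≈ -50.10 dB

-50.1 dB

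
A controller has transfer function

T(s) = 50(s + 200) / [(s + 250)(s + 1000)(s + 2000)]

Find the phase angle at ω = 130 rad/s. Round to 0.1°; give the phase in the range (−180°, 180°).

-5.6°

At s = jω = j130:
zero (s+200): 200 + j130 → |·| = √(200²+130²) = √56900 ≈ 238.54, ∠ = arctan(130/200) ≈ 33.02°
pole (s+250): 250 + j130 → |·| = √(250²+130²) = √79400 ≈ 281.78, ∠ = arctan(130/250) ≈ 27.47°
pole (s+1000): 1000 + j130 → |·| = √(1000²+130²) = √1016900 ≈ 1008.4, ∠ = arctan(130/1000) ≈ 7.41°
pole (s+2000): 2000 + j130 → |·| = √(2000²+130²) = √4016900 ≈ 2004.2, ∠ = arctan(130/2000) ≈ 3.72°
∠T = 33.02° − 38.60° = -5.58°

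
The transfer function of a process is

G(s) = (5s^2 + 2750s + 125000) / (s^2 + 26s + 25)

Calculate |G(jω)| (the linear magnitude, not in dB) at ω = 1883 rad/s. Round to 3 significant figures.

5.17

Substitute s = j1883:
Numerator: 5(j1883)^2 + 2750(j1883) + 125000 = -17603445 + j5178250
Denominator: (j1883)^2 + 26(j1883) + 25 = -3545664 + j48958
|N| = √(17603445² + 5178250²) ≈ 1.8349e+07, ∠N ≈ 163.61°
|D| = √(3545664² + 48958²) ≈ 3.546e+06, ∠D ≈ 179.21°
|G| = 1.8349e+07 / 3.546e+06 ≈ 5.1746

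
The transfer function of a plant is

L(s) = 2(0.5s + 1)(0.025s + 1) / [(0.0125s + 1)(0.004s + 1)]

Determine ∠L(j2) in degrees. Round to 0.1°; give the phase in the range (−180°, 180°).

46.0°

At ω = 2 rad/s:
zero (1 + j2·0.5) = 1 + j1 → |·| ≈ 1.4142, ∠ ≈ 45.00°
zero (1 + j2·0.025) = 1 + j0.05 → |·| ≈ 1.0012, ∠ ≈ 2.86°
pole (1 + j2·0.0125) = 1 + j0.025 → |·| ≈ 1.0003, ∠ ≈ 1.43°
pole (1 + j2·0.004) = 1 + j0.008 → |·| ≈ 1, ∠ ≈ 0.46°
∠L = (45.00° + 2.86°) − (1.43° + 0.46°) = 45.97°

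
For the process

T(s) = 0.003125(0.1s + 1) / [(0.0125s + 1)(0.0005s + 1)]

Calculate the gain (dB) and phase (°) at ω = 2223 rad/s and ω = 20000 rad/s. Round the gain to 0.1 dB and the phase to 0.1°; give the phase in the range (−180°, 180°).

At ω = 2223 rad/s:
zero (1 + j2223·0.1) = 1 + j222.3 → |·| ≈ 222.3, ∠ ≈ 89.74°
pole (1 + j2223·0.0125) = 1 + j27.7875 → |·| ≈ 27.805, ∠ ≈ 87.94°
pole (1 + j2223·0.0005) = 1 + j1.1115 → |·| ≈ 1.4951, ∠ ≈ 48.02°
|T| = 0.003125 · 222.3 / (27.805 · 1.4951) ≈ 0.016711
Gain = 20 log₁₀(0.016711) ≈ -35.54 dB
∠T = (89.74°) − (87.94° + 48.02°) = -46.22°

At ω = 20000 rad/s:
zero (1 + j20000·0.1) = 1 + j2000 → |·| ≈ 2000, ∠ ≈ 89.97°
pole (1 + j20000·0.0125) = 1 + j250 → |·| ≈ 250, ∠ ≈ 89.77°
pole (1 + j20000·0.0005) = 1 + j10 → |·| ≈ 10.05, ∠ ≈ 84.29°
|T| = 0.003125 · 2000 / (250 · 10.05) ≈ 0.0024876
Gain = 20 log₁₀(0.0024876) ≈ -52.08 dB
∠T = (89.97°) − (89.77° + 84.29°) = -84.09°

ω = 2223: -35.5 dB, -46.2°; ω = 20000: -52.1 dB, -84.1°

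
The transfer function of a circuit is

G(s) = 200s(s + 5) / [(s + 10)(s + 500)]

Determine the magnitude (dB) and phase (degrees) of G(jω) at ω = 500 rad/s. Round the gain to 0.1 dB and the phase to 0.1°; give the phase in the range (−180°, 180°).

At s = jω = j500:
zero (s+5): 5 + j500 → |·| = √(5²+500²) = √250025 ≈ 500.02, ∠ = arctan(500/5) ≈ 89.43°
zero at origin: s = j500 → |·| = 500, ∠ = 90.00°
pole (s+10): 10 + j500 → |·| = √(10²+500²) = √250100 ≈ 500.1, ∠ = arctan(500/10) ≈ 88.85°
pole (s+500): 500 + j500 → |·| = √(500²+500²) = √500000 ≈ 707.11, ∠ = arctan(500/500) ≈ 45.00°
|G| = 200 · 2.5001e+05 / 3.5363e+05 ≈ 141.4
Gain = 20 log₁₀(141.4) ≈ 43.01 dB
∠G = 179.43° − 133.85° = 45.58°

43.0 dB, 45.6°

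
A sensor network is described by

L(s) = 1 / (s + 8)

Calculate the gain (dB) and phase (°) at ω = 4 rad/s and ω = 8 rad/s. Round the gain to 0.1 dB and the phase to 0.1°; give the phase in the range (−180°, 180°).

Substitute s = j4:
Numerator: 1 = 1 + j0
Denominator: (j4) + 8 = 8 + j4
|N| = √(1² + 0²) ≈ 1, ∠N ≈ 0.00°
|D| = √(8² + 4²) ≈ 8.9443, ∠D ≈ 26.57°
|L| = 1 / 8.9443 ≈ 0.1118
Gain = 20 log₁₀(0.1118) ≈ -19.03 dB
∠L = 0.00° − 26.57° = -26.57°

Substitute s = j8:
Numerator: 1 = 1 + j0
Denominator: (j8) + 8 = 8 + j8
|N| = √(1² + 0²) ≈ 1, ∠N ≈ 0.00°
|D| = √(8² + 8²) ≈ 11.314, ∠D ≈ 45.00°
|L| = 1 / 11.314 ≈ 0.088386
Gain = 20 log₁₀(0.088386) ≈ -21.07 dB
∠L = 0.00° − 45.00° = -45.00°

ω = 4: -19.0 dB, -26.6°; ω = 8: -21.1 dB, -45.0°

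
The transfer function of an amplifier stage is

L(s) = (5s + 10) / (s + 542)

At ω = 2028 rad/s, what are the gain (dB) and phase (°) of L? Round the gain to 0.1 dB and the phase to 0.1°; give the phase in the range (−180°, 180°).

13.7 dB, 14.9°

Substitute s = j2028:
Numerator: 5(j2028) + 10 = 10 + j10140
Denominator: (j2028) + 542 = 542 + j2028
|N| = √(10² + 10140²) ≈ 10140, ∠N ≈ 89.94°
|D| = √(542² + 2028²) ≈ 2099.2, ∠D ≈ 75.04°
|L| = 10140 / 2099.2 ≈ 4.8304
Gain = 20 log₁₀(4.8304) ≈ 13.68 dB
∠L = 89.94° − 75.04° = 14.90°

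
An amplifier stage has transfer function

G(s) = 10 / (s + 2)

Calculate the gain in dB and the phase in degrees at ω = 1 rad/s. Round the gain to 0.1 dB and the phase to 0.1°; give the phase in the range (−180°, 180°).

13.0 dB, -26.6°

At s = jω = j1:
pole (s+2): 2 + j1 → |·| = √(2²+1²) = √5 ≈ 2.2361, ∠ = arctan(1/2) ≈ 26.57°
|G| = 10 / 2.2361 ≈ 4.4721
Gain = 20 log₁₀(4.4721) ≈ 13.01 dB
∠G = 0.00° − 26.57° = -26.57°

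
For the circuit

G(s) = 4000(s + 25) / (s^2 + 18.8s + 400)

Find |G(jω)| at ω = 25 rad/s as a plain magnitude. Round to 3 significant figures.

At s = jω = j25:
zero (s+25): 25 + j25 → |·| = √(25²+25²) = √1250 ≈ 35.355, ∠ = arctan(25/25) ≈ 45.00°
quadratic: (j25)² + 18.8·j25 + 400 = -225 + j470 → |·| ≈ 521.08, ∠ ≈ 115.58°
|G| = 4000 · 35.355 / 521.08 ≈ 271.4

271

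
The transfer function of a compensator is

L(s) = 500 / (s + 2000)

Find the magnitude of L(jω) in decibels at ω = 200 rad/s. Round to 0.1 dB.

Substitute s = j200:
Numerator: 500 = 500 + j0
Denominator: (j200) + 2000 = 2000 + j200
|N| = √(500² + 0²) ≈ 500, ∠N ≈ 0.00°
|D| = √(2000² + 200²) ≈ 2010, ∠D ≈ 5.71°
|L| = 500 / 2010 ≈ 0.24876
Gain = 20 log₁₀(0.24876) ≈ -12.08 dB

-12.1 dB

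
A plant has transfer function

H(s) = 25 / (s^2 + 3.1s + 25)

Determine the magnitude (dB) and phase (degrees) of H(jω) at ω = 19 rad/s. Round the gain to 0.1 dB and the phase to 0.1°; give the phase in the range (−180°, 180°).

At s = jω = j19:
quadratic: (j19)² + 3.1·j19 + 25 = -336 + j58.9 → |·| ≈ 341.12, ∠ ≈ 170.06°
|H| = 25 / 341.12 ≈ 0.073288
Gain = 20 log₁₀(0.073288) ≈ -22.70 dB
∠H = 0.00° − 170.06° = -170.06°

-22.7 dB, -170.1°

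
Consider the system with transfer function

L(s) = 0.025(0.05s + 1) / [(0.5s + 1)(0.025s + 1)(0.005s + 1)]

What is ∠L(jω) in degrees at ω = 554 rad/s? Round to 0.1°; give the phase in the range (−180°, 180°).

At ω = 554 rad/s:
zero (1 + j554·0.05) = 1 + j27.7 → |·| ≈ 27.718, ∠ ≈ 87.93°
pole (1 + j554·0.5) = 1 + j277 → |·| ≈ 277, ∠ ≈ 89.79°
pole (1 + j554·0.025) = 1 + j13.85 → |·| ≈ 13.886, ∠ ≈ 85.87°
pole (1 + j554·0.005) = 1 + j2.77 → |·| ≈ 2.945, ∠ ≈ 70.15°
∠L = (87.93°) − (89.79° + 85.87° + 70.15°) = -157.88°

-157.9°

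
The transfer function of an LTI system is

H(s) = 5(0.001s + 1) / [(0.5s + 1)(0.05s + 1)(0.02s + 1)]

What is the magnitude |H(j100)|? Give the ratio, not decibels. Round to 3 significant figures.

0.00881

At ω = 100 rad/s:
zero (1 + j100·0.001) = 1 + j0.1 → |·| ≈ 1.005, ∠ ≈ 5.71°
pole (1 + j100·0.5) = 1 + j50 → |·| ≈ 50.01, ∠ ≈ 88.85°
pole (1 + j100·0.05) = 1 + j5 → |·| ≈ 5.099, ∠ ≈ 78.69°
pole (1 + j100·0.02) = 1 + j2 → |·| ≈ 2.2361, ∠ ≈ 63.43°
|H| = 5 · 1.005 / (50.01 · 5.099 · 2.2361) ≈ 0.0088126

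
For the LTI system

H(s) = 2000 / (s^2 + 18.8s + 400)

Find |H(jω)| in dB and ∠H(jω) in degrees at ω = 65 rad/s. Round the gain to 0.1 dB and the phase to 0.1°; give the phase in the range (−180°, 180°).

-6.1 dB, -162.3°

At s = jω = j65:
quadratic: (j65)² + 18.8·j65 + 400 = -3825 + j1222 → |·| ≈ 4015.5, ∠ ≈ 162.28°
|H| = 2000 / 4015.5 ≈ 0.49807
Gain = 20 log₁₀(0.49807) ≈ -6.05 dB
∠H = 0.00° − 162.28° = -162.28°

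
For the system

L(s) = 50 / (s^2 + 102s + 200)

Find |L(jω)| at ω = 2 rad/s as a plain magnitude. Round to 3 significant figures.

Substitute s = j2:
Numerator: 50 = 50 + j0
Denominator: (j2)^2 + 102(j2) + 200 = 196 + j204
|N| = √(50² + 0²) ≈ 50, ∠N ≈ 0.00°
|D| = √(196² + 204²) ≈ 282.9, ∠D ≈ 46.15°
|L| = 50 / 282.9 ≈ 0.17674

0.177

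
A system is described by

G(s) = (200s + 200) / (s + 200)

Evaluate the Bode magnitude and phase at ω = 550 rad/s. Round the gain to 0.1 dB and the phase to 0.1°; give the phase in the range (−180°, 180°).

Substitute s = j550:
Numerator: 200(j550) + 200 = 200 + j110000
Denominator: (j550) + 200 = 200 + j550
|N| = √(200² + 110000²) ≈ 1.1e+05, ∠N ≈ 89.90°
|D| = √(200² + 550²) ≈ 585.23, ∠D ≈ 70.02°
|G| = 1.1e+05 / 585.23 ≈ 187.96
Gain = 20 log₁₀(187.96) ≈ 45.48 dB
∠G = 89.90° − 70.02° = 19.88°

45.5 dB, 19.9°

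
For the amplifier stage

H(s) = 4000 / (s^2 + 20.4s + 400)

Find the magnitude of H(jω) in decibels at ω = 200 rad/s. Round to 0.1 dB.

At s = jω = j200:
quadratic: (j200)² + 20.4·j200 + 400 = -39600 + j4080 → |·| ≈ 39810, ∠ ≈ 174.12°
|H| = 4000 / 39810 ≈ 0.10048
Gain = 20 log₁₀(0.10048) ≈ -19.96 dB

-20.0 dB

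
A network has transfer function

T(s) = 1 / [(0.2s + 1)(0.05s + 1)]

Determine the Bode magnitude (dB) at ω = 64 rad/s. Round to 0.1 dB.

-32.7 dB

At ω = 64 rad/s:
pole (1 + j64·0.2) = 1 + j12.8 → |·| ≈ 12.839, ∠ ≈ 85.53°
pole (1 + j64·0.05) = 1 + j3.2 → |·| ≈ 3.3526, ∠ ≈ 72.65°
|T| = 1 · 1 / (12.839 · 3.3526) ≈ 0.023232
Gain = 20 log₁₀(0.023232) ≈ -32.68 dB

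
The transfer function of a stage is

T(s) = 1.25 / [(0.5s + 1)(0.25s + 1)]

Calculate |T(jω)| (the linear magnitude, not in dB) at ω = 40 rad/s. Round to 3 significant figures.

0.00621

At ω = 40 rad/s:
pole (1 + j40·0.5) = 1 + j20 → |·| ≈ 20.025, ∠ ≈ 87.14°
pole (1 + j40·0.25) = 1 + j10 → |·| ≈ 10.05, ∠ ≈ 84.29°
|T| = 1.25 · 1 / (20.025 · 10.05) ≈ 0.0062111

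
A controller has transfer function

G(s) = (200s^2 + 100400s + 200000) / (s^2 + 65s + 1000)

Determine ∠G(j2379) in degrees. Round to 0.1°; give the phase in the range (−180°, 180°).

Substitute s = j2379:
Numerator: 200(j2379)^2 + 100400(j2379) + 200000 = -1131728200 + j238851600
Denominator: (j2379)^2 + 65(j2379) + 1000 = -5658641 + j154635
|N| = √(1131728200² + 238851600²) ≈ 1.1567e+09, ∠N ≈ 168.08°
|D| = √(5658641² + 154635²) ≈ 5.6608e+06, ∠D ≈ 178.43°
∠G = 168.08° − 178.43° = -10.35°

-10.4°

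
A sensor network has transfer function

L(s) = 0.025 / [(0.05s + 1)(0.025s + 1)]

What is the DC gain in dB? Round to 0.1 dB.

-32.0 dB

L(0) = 0.025 · 1 / 1 = 0.025
20 log₁₀(0.025) ≈ -32.04 dB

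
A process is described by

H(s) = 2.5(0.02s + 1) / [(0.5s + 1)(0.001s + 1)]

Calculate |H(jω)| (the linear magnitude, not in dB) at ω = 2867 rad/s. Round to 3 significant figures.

0.0329

At ω = 2867 rad/s:
zero (1 + j2867·0.02) = 1 + j57.34 → |·| ≈ 57.349, ∠ ≈ 89.00°
pole (1 + j2867·0.5) = 1 + j1433.5 → |·| ≈ 1433.5, ∠ ≈ 89.96°
pole (1 + j2867·0.001) = 1 + j2.867 → |·| ≈ 3.0364, ∠ ≈ 70.77°
|H| = 2.5 · 57.349 / (1433.5 · 3.0364) ≈ 0.032939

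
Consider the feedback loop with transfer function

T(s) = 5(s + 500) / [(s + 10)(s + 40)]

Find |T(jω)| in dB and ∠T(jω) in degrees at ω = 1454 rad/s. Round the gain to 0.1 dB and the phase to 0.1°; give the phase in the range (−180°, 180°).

-48.8 dB, -107.0°

At s = jω = j1454:
zero (s+500): 500 + j1454 → |·| = √(500²+1454²) = √2364116 ≈ 1537.6, ∠ = arctan(1454/500) ≈ 71.02°
pole (s+10): 10 + j1454 → |·| = √(10²+1454²) = √2114216 ≈ 1454, ∠ = arctan(1454/10) ≈ 89.61°
pole (s+40): 40 + j1454 → |·| = √(40²+1454²) = √2115716 ≈ 1454.6, ∠ = arctan(1454/40) ≈ 88.42°
|T| = 5 · 1537.6 / 2.115e+06 ≈ 0.003635
Gain = 20 log₁₀(0.003635) ≈ -48.79 dB
∠T = 71.02° − 178.03° = -107.01°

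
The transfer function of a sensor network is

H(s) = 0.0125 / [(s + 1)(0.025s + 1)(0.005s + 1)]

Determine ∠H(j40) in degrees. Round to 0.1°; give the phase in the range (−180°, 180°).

At ω = 40 rad/s:
pole (1 + j40·1) = 1 + j40 → |·| ≈ 40.012, ∠ ≈ 88.57°
pole (1 + j40·0.025) = 1 + j1 → |·| ≈ 1.4142, ∠ ≈ 45.00°
pole (1 + j40·0.005) = 1 + j0.2 → |·| ≈ 1.0198, ∠ ≈ 11.31°
∠H = (0°) − (88.57° + 45.00° + 11.31°) = -144.88°

-144.9°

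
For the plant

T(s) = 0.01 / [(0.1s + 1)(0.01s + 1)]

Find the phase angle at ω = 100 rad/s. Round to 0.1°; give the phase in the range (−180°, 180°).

-129.3°

At ω = 100 rad/s:
pole (1 + j100·0.1) = 1 + j10 → |·| ≈ 10.05, ∠ ≈ 84.29°
pole (1 + j100·0.01) = 1 + j1 → |·| ≈ 1.4142, ∠ ≈ 45.00°
∠T = (0°) − (84.29° + 45.00°) = -129.29°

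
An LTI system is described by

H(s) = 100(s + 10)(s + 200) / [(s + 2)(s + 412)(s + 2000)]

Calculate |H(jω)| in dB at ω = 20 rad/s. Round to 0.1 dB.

At s = jω = j20:
zero (s+10): 10 + j20 → |·| = √(10²+20²) = √500 ≈ 22.361, ∠ = arctan(20/10) ≈ 63.43°
zero (s+200): 200 + j20 → |·| = √(200²+20²) = √40400 ≈ 201, ∠ = arctan(20/200) ≈ 5.71°
pole (s+2): 2 + j20 → |·| = √(2²+20²) = √404 ≈ 20.1, ∠ = arctan(20/2) ≈ 84.29°
pole (s+412): 412 + j20 → |·| = √(412²+20²) = √170144 ≈ 412.49, ∠ = arctan(20/412) ≈ 2.78°
pole (s+2000): 2000 + j20 → |·| = √(2000²+20²) = √4000400 ≈ 2000.1, ∠ = arctan(20/2000) ≈ 0.57°
|H| = 100 · 4494.6 / 1.6583e+07 ≈ 0.027104
Gain = 20 log₁₀(0.027104) ≈ -31.34 dB

-31.3 dB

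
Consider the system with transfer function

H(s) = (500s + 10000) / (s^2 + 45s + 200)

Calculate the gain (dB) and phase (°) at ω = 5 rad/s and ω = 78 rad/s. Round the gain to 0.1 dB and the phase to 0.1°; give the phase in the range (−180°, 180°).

Substitute s = j5:
Numerator: 500(j5) + 10000 = 10000 + j2500
Denominator: (j5)^2 + 45(j5) + 200 = 175 + j225
|N| = √(10000² + 2500²) ≈ 10308, ∠N ≈ 14.04°
|D| = √(175² + 225²) ≈ 285.04, ∠D ≈ 52.13°
|H| = 10308 / 285.04 ≈ 36.163
Gain = 20 log₁₀(36.163) ≈ 31.17 dB
∠H = 14.04° − 52.13° = -38.09°

Substitute s = j78:
Numerator: 500(j78) + 10000 = 10000 + j39000
Denominator: (j78)^2 + 45(j78) + 200 = -5884 + j3510
|N| = √(10000² + 39000²) ≈ 40262, ∠N ≈ 75.62°
|D| = √(5884² + 3510²) ≈ 6851.4, ∠D ≈ 149.18°
|H| = 40262 / 6851.4 ≈ 5.8765
Gain = 20 log₁₀(5.8765) ≈ 15.38 dB
∠H = 75.62° − 149.18° = -73.56°

ω = 5: 31.2 dB, -38.1°; ω = 78: 15.4 dB, -73.6°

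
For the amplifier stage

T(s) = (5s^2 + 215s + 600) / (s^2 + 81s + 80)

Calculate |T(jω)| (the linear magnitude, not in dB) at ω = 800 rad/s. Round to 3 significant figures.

Substitute s = j800:
Numerator: 5(j800)^2 + 215(j800) + 600 = -3199400 + j172000
Denominator: (j800)^2 + 81(j800) + 80 = -639920 + j64800
|N| = √(3199400² + 172000²) ≈ 3.204e+06, ∠N ≈ 176.92°
|D| = √(639920² + 64800²) ≈ 6.4319e+05, ∠D ≈ 174.22°
|T| = 3.204e+06 / 6.4319e+05 ≈ 4.9814

4.98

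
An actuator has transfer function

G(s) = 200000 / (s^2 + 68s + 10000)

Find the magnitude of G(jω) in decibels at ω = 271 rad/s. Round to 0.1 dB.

At s = jω = j271:
quadratic: (j271)² + 68·j271 + 10000 = -63441 + j18428 → |·| ≈ 66063, ∠ ≈ 163.80°
|G| = 200000 / 66063 ≈ 3.0274
Gain = 20 log₁₀(3.0274) ≈ 9.62 dB

9.6 dB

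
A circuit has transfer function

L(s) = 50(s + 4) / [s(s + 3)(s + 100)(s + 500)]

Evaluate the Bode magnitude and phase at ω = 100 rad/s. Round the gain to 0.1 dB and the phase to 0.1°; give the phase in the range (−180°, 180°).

-103.2 dB, -146.9°

At s = jω = j100:
zero (s+4): 4 + j100 → |·| = √(4²+100²) = √10016 ≈ 100.08, ∠ = arctan(100/4) ≈ 87.71°
pole (s+3): 3 + j100 → |·| = √(3²+100²) = √10009 ≈ 100.04, ∠ = arctan(100/3) ≈ 88.28°
pole (s+100): 100 + j100 → |·| = √(100²+100²) = √20000 ≈ 141.42, ∠ = arctan(100/100) ≈ 45.00°
pole (s+500): 500 + j100 → |·| = √(500²+100²) = √260000 ≈ 509.9, ∠ = arctan(100/500) ≈ 11.31°
pole at origin: |s| = 100, ∠ = 90.00° (in denominator)
|L| = 50 · 100.08 / 7.2139e+08 ≈ 6.9366e-06
Gain = 20 log₁₀(6.9366e-06) ≈ -103.18 dB
∠L = 87.71° − 234.59° = -146.88°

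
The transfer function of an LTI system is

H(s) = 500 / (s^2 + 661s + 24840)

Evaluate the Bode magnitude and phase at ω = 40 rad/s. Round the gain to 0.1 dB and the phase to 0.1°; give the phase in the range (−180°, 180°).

-37.0 dB, -48.7°

Substitute s = j40:
Numerator: 500 = 500 + j0
Denominator: (j40)^2 + 661(j40) + 24840 = 23240 + j26440
|N| = √(500² + 0²) ≈ 500, ∠N ≈ 0.00°
|D| = √(23240² + 26440²) ≈ 35202, ∠D ≈ 48.69°
|H| = 500 / 35202 ≈ 0.014204
Gain = 20 log₁₀(0.014204) ≈ -36.95 dB
∠H = 0.00° − 48.69° = -48.69°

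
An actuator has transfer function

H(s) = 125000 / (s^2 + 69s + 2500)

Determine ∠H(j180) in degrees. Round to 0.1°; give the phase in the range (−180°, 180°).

At s = jω = j180:
quadratic: (j180)² + 69·j180 + 2500 = -29900 + j12420 → |·| ≈ 32377, ∠ ≈ 157.44°
∠H = 0.00° − 157.44° = -157.44°

-157.4°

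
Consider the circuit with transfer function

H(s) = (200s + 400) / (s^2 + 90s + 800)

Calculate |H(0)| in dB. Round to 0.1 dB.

H(0) = 400 / 800 = 0.5
20 log₁₀(0.5) ≈ -6.02 dB

-6.0 dB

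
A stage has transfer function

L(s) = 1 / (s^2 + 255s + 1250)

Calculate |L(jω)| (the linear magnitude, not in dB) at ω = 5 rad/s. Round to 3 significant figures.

Substitute s = j5:
Numerator: 1 = 1 + j0
Denominator: (j5)^2 + 255(j5) + 1250 = 1225 + j1275
|N| = √(1² + 0²) ≈ 1, ∠N ≈ 0.00°
|D| = √(1225² + 1275²) ≈ 1768.1, ∠D ≈ 46.15°
|L| = 1 / 1768.1 ≈ 0.00056558

0.000566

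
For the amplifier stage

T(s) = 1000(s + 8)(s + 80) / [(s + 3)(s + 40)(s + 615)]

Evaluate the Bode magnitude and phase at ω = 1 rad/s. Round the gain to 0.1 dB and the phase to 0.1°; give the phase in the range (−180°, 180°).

At s = jω = j1:
zero (s+8): 8 + j1 → |·| = √(8²+1²) = √65 ≈ 8.0623, ∠ = arctan(1/8) ≈ 7.13°
zero (s+80): 80 + j1 → |·| = √(80²+1²) = √6401 ≈ 80.006, ∠ = arctan(1/80) ≈ 0.72°
pole (s+3): 3 + j1 → |·| = √(3²+1²) = √10 ≈ 3.1623, ∠ = arctan(1/3) ≈ 18.43°
pole (s+40): 40 + j1 → |·| = √(40²+1²) = √1601 ≈ 40.012, ∠ = arctan(1/40) ≈ 1.43°
pole (s+615): 615 + j1 → |·| = √(615²+1²) = √378226 ≈ 615, ∠ = arctan(1/615) ≈ 0.09°
|T| = 1000 · 645.03 / 77816 ≈ 8.2892
Gain = 20 log₁₀(8.2892) ≈ 18.37 dB
∠T = 7.85° − 19.95° = -12.10°

18.4 dB, -12.1°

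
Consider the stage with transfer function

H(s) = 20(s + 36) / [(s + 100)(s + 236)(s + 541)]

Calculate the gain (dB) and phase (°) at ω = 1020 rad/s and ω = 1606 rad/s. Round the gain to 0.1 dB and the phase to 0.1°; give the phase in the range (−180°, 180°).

ω = 1020: -95.7 dB, -135.5°; ω = 1606: -102.8 dB, -150.7°

At s = jω = j1020:
zero (s+36): 36 + j1020 → |·| = √(36²+1020²) = √1041696 ≈ 1020.6, ∠ = arctan(1020/36) ≈ 87.98°
pole (s+100): 100 + j1020 → |·| = √(100²+1020²) = √1050400 ≈ 1024.9, ∠ = arctan(1020/100) ≈ 84.40°
pole (s+236): 236 + j1020 → |·| = √(236²+1020²) = √1096096 ≈ 1046.9, ∠ = arctan(1020/236) ≈ 76.97°
pole (s+541): 541 + j1020 → |·| = √(541²+1020²) = √1333081 ≈ 1154.6, ∠ = arctan(1020/541) ≈ 62.06°
|H| = 20 · 1020.6 / 1.2388e+09 ≈ 1.6477e-05
Gain = 20 log₁₀(1.6477e-05) ≈ -95.66 dB
∠H = 87.98° − 223.43° = -135.45°

At s = jω = j1606:
zero (s+36): 36 + j1606 → |·| = √(36²+1606²) = √2580532 ≈ 1606.4, ∠ = arctan(1606/36) ≈ 88.72°
pole (s+100): 100 + j1606 → |·| = √(100²+1606²) = √2589236 ≈ 1609.1, ∠ = arctan(1606/100) ≈ 86.44°
pole (s+236): 236 + j1606 → |·| = √(236²+1606²) = √2634932 ≈ 1623.2, ∠ = arctan(1606/236) ≈ 81.64°
pole (s+541): 541 + j1606 → |·| = √(541²+1606²) = √2871917 ≈ 1694.7, ∠ = arctan(1606/541) ≈ 71.38°
|H| = 20 · 1606.4 / 4.4264e+09 ≈ 7.2583e-06
Gain = 20 log₁₀(7.2583e-06) ≈ -102.78 dB
∠H = 88.72° − 239.46° = -150.74°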